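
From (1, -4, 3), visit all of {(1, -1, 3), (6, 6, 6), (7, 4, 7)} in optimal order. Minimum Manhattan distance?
22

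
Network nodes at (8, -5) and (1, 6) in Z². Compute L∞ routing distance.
11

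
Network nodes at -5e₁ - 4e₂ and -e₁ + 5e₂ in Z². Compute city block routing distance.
13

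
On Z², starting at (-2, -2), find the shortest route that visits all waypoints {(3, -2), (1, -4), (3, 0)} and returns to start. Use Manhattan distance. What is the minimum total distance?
18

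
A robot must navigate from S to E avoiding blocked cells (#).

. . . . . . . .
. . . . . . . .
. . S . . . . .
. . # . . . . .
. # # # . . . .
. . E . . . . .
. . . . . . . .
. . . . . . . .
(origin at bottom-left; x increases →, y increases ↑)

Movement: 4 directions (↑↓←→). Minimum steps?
7
(one shortest path: (2, 5) → (1, 5) → (0, 5) → (0, 4) → (0, 3) → (0, 2) → (1, 2) → (2, 2))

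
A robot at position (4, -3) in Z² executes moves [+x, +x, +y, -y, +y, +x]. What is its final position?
(7, -2)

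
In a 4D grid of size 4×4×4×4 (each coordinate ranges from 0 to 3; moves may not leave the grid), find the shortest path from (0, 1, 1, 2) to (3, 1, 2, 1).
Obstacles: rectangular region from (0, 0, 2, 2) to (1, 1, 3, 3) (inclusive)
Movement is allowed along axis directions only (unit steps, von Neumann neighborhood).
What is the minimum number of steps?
5
(one shortest path: (0, 1, 1, 2) → (1, 1, 1, 2) → (2, 1, 1, 2) → (3, 1, 1, 2) → (3, 1, 2, 2) → (3, 1, 2, 1))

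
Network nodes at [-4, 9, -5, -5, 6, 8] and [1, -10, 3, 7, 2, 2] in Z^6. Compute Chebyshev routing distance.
19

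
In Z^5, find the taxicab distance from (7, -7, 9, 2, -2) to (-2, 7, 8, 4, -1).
27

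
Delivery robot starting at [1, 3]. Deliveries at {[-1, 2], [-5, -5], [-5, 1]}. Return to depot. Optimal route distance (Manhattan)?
28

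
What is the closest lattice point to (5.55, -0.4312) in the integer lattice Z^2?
(6, 0)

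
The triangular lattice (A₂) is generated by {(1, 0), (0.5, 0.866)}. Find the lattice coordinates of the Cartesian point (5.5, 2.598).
4b₁ + 3b₂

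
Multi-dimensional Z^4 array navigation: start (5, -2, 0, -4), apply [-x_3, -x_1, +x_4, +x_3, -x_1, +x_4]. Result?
(3, -2, 0, -2)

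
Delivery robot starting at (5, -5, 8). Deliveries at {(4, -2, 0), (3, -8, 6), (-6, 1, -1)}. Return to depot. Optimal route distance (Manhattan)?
58
(one optimal route: (5, -5, 8) → (4, -2, 0) → (-6, 1, -1) → (3, -8, 6) → (5, -5, 8))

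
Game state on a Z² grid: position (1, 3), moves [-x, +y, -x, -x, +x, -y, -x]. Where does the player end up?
(-2, 3)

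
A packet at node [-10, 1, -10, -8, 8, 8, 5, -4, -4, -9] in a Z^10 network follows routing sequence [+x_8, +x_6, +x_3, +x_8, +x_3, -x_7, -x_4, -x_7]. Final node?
(-10, 1, -8, -9, 8, 9, 3, -2, -4, -9)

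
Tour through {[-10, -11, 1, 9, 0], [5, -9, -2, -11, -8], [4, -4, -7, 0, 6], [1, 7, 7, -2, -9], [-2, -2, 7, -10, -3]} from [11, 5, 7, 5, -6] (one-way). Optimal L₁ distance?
157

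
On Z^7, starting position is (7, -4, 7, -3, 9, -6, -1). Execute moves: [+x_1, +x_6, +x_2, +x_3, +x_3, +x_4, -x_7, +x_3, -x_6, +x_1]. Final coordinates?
(9, -3, 10, -2, 9, -6, -2)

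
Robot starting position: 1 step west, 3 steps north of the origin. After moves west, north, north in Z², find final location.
(-2, 5)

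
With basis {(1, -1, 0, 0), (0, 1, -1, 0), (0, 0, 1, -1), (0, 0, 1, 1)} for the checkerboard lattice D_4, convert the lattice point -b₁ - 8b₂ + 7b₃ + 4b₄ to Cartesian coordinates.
(-1, -7, 19, -3)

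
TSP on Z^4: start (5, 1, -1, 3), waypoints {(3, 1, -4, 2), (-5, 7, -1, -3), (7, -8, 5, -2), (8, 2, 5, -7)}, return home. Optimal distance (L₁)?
94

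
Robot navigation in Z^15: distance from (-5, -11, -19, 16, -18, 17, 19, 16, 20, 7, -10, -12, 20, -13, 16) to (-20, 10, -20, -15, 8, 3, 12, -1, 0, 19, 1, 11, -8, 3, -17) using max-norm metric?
33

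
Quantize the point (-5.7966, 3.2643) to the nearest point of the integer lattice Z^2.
(-6, 3)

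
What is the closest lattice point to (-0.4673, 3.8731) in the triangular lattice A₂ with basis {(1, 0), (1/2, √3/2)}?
(-0.5, 4.33)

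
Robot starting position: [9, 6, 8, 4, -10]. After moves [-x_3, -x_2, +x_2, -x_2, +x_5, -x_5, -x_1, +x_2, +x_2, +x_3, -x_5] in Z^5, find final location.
(8, 7, 8, 4, -11)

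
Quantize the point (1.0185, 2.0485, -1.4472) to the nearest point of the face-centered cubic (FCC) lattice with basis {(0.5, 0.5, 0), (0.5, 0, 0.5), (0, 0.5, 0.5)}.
(1, 2, -1)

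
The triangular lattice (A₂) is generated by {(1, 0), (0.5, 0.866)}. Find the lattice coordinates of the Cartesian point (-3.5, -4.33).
-b₁ - 5b₂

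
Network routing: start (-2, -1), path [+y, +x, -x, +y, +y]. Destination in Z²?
(-2, 2)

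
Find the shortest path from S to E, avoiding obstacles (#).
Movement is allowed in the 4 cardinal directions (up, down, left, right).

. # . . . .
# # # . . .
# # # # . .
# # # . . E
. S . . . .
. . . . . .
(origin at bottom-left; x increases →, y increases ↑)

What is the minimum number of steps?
5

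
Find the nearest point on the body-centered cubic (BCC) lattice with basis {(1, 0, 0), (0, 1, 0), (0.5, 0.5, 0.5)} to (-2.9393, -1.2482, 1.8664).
(-3, -1, 2)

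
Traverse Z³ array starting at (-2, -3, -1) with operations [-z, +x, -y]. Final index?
(-1, -4, -2)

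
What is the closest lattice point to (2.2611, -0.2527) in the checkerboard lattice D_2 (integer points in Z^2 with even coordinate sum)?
(2, 0)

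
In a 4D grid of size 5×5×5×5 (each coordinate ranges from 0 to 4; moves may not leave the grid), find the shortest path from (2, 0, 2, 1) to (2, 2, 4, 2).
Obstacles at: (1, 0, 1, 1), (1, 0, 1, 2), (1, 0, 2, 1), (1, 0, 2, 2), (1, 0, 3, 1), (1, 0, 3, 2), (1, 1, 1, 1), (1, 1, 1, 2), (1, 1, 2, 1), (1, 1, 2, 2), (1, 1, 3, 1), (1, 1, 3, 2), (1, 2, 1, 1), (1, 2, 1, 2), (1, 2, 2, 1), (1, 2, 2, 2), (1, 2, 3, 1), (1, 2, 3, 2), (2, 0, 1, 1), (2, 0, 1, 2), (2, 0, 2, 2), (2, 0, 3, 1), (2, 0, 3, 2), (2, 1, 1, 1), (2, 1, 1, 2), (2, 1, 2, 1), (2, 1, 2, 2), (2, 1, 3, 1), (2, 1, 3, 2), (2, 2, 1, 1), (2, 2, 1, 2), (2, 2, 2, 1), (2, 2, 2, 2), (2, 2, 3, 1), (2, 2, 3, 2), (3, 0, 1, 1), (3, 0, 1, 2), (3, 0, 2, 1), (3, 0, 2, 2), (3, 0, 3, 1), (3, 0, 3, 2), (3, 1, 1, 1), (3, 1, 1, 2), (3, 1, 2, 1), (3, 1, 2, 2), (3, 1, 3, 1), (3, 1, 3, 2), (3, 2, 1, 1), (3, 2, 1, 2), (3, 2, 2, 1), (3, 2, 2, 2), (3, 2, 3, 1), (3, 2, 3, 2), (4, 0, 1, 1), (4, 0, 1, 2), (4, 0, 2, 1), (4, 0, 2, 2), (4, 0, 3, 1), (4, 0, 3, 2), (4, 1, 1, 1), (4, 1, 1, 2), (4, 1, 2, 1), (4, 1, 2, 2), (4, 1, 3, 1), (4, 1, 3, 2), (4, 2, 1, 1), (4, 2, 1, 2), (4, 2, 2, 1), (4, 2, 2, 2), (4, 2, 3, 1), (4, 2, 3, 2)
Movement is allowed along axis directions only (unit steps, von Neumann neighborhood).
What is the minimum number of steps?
7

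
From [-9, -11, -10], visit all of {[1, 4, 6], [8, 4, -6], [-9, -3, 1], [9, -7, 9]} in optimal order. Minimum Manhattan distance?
87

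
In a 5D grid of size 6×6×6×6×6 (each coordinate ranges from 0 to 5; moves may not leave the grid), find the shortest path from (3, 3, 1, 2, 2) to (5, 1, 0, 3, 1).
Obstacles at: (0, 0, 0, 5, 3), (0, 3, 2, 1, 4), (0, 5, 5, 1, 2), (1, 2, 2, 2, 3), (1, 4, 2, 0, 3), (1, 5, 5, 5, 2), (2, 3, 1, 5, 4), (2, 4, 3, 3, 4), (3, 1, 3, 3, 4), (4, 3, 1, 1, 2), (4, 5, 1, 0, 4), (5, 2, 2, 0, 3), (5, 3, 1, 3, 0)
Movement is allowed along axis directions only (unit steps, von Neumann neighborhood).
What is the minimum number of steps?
7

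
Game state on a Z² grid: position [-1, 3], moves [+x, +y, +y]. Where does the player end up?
(0, 5)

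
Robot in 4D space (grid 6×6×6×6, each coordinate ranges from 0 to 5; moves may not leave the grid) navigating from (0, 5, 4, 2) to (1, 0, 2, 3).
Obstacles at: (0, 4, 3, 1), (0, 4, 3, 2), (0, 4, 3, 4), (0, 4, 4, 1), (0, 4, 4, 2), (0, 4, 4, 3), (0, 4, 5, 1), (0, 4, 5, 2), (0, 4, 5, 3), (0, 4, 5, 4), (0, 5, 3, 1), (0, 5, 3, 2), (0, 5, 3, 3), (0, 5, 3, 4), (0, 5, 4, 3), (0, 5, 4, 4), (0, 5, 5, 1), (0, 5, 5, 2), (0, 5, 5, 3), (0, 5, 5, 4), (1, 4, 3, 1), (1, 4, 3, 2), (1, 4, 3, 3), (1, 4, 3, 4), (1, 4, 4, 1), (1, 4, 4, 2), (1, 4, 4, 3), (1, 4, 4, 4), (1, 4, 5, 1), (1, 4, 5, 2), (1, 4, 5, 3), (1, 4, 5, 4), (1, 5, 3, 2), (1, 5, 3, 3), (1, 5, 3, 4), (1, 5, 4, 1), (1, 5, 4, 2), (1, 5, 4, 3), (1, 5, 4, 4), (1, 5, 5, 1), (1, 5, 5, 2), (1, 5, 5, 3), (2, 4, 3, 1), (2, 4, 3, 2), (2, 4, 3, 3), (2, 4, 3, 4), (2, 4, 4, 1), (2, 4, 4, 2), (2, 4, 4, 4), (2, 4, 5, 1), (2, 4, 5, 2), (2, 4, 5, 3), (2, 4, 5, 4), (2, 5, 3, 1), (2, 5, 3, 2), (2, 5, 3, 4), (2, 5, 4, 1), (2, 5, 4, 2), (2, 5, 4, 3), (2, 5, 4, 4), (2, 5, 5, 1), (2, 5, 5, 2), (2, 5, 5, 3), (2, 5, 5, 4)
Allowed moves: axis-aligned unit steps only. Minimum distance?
13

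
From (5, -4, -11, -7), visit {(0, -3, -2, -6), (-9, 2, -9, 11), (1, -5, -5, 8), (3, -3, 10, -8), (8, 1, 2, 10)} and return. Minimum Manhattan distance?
148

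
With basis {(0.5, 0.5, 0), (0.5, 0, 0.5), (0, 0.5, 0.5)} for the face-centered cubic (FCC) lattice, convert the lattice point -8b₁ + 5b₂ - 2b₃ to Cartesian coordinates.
(-1.5, -5, 1.5)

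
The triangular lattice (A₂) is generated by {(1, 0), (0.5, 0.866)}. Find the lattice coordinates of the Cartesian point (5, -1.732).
6b₁ - 2b₂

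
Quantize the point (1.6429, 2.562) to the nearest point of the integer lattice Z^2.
(2, 3)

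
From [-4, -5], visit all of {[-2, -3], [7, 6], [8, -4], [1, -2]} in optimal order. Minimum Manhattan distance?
28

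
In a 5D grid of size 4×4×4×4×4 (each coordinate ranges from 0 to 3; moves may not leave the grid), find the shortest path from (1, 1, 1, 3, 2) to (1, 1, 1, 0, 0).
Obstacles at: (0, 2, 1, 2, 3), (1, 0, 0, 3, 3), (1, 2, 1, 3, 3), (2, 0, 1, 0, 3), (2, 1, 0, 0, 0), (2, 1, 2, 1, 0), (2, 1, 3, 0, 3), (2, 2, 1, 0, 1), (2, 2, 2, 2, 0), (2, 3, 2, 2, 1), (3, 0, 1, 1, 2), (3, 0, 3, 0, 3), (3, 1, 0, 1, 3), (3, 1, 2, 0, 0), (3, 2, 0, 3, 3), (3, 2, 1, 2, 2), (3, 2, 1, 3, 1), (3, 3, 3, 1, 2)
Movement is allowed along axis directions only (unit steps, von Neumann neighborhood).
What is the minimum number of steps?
5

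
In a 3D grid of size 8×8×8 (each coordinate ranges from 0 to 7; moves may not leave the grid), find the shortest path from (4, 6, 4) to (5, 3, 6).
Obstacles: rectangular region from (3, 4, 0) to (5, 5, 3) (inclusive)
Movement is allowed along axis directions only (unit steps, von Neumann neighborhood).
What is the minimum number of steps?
6
(one shortest path: (4, 6, 4) → (5, 6, 4) → (5, 5, 4) → (5, 4, 4) → (5, 3, 4) → (5, 3, 5) → (5, 3, 6))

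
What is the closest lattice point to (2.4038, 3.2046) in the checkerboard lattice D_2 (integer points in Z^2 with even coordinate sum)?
(3, 3)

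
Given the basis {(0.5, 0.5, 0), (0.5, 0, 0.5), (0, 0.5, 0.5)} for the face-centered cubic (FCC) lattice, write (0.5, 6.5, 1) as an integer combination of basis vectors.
6b₁ - 5b₂ + 7b₃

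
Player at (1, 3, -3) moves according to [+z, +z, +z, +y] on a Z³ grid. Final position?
(1, 4, 0)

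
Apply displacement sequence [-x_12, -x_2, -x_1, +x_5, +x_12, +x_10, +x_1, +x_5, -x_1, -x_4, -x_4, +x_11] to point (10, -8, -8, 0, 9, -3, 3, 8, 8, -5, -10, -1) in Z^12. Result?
(9, -9, -8, -2, 11, -3, 3, 8, 8, -4, -9, -1)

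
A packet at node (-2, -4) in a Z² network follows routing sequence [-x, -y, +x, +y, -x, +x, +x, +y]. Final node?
(-1, -3)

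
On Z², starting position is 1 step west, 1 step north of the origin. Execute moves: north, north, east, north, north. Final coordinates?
(0, 5)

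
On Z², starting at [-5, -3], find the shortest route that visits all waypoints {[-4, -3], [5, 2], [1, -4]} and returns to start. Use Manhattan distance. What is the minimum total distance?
32
(one optimal route: (-5, -3) → (-4, -3) → (5, 2) → (1, -4) → (-5, -3))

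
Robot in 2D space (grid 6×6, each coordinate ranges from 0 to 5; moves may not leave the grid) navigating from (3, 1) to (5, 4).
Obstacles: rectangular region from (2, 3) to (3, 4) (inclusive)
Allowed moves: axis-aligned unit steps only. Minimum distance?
5
(one shortest path: (3, 1) → (4, 1) → (5, 1) → (5, 2) → (5, 3) → (5, 4))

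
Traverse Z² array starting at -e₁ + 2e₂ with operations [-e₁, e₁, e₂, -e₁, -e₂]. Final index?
(-2, 2)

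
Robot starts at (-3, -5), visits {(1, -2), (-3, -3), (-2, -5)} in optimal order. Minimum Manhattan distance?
9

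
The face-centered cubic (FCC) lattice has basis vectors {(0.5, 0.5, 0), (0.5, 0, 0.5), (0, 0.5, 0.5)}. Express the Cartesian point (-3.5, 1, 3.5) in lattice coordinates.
-6b₁ - b₂ + 8b₃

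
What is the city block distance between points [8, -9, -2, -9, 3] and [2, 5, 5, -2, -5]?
42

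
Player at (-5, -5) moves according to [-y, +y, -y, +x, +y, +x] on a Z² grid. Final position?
(-3, -5)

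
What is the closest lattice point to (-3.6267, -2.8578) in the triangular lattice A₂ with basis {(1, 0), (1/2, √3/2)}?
(-3.5, -2.598)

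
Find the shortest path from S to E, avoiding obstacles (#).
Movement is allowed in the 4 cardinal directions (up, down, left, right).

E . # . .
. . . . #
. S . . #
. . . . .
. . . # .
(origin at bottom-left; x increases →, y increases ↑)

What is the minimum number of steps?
3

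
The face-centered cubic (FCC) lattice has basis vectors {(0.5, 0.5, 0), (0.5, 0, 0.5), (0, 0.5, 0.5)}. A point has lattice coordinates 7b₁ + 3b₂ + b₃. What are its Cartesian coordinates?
(5, 4, 2)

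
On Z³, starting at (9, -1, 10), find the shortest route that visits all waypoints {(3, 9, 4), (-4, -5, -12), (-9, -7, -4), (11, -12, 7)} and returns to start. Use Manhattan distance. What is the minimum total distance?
126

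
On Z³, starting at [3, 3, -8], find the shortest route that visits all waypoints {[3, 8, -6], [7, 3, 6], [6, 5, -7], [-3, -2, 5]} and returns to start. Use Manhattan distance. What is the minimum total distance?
70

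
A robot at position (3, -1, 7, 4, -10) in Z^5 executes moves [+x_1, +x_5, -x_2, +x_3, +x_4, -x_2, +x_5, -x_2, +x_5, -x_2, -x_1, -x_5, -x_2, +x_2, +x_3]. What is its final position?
(3, -5, 9, 5, -8)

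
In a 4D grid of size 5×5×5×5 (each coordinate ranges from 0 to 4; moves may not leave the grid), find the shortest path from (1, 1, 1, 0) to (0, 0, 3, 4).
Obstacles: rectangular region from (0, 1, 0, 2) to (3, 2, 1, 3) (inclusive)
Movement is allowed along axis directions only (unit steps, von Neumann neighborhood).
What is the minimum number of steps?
8
(one shortest path: (1, 1, 1, 0) → (0, 1, 1, 0) → (0, 0, 1, 0) → (0, 0, 2, 0) → (0, 0, 3, 0) → (0, 0, 3, 1) → (0, 0, 3, 2) → (0, 0, 3, 3) → (0, 0, 3, 4))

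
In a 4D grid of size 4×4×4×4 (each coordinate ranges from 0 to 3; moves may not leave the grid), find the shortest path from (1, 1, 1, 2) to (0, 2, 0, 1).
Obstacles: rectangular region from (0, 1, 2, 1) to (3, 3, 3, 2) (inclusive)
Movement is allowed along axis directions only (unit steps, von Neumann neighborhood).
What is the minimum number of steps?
4
(one shortest path: (1, 1, 1, 2) → (0, 1, 1, 2) → (0, 2, 1, 2) → (0, 2, 0, 2) → (0, 2, 0, 1))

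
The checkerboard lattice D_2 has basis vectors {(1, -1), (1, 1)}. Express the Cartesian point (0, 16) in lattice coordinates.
-8b₁ + 8b₂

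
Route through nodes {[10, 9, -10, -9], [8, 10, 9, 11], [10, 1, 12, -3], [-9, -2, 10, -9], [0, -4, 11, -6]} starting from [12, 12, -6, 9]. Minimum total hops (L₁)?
131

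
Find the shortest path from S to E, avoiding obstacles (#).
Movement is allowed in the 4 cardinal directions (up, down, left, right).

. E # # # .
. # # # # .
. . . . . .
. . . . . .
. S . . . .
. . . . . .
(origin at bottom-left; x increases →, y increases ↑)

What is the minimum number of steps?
6
(one shortest path: (1, 1) → (0, 1) → (0, 2) → (0, 3) → (0, 4) → (0, 5) → (1, 5))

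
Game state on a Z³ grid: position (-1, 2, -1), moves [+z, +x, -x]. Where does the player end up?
(-1, 2, 0)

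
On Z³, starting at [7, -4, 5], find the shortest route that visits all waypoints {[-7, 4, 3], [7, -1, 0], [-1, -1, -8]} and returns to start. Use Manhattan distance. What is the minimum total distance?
70
(one optimal route: (7, -4, 5) → (-7, 4, 3) → (-1, -1, -8) → (7, -1, 0) → (7, -4, 5))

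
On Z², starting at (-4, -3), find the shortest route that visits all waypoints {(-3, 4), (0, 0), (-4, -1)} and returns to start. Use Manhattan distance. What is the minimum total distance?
22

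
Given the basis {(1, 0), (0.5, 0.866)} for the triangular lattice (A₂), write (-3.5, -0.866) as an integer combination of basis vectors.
-3b₁ - b₂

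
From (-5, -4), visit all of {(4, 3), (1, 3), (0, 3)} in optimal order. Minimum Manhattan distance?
16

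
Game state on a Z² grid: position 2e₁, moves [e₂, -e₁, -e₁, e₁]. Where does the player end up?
(1, 1)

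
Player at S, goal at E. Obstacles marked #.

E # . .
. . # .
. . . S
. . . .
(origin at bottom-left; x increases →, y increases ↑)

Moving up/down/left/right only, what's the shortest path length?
5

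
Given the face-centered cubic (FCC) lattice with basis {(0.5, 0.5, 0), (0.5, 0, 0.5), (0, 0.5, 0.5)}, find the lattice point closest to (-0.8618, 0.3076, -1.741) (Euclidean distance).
(-1, 0.5, -1.5)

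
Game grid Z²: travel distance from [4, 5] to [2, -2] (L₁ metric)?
9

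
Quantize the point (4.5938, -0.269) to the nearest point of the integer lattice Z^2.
(5, 0)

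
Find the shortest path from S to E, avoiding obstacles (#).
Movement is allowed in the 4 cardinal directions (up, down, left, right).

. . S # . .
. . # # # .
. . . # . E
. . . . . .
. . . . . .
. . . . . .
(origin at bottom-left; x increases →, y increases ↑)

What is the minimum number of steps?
9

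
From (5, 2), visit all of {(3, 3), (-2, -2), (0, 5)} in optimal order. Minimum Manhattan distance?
17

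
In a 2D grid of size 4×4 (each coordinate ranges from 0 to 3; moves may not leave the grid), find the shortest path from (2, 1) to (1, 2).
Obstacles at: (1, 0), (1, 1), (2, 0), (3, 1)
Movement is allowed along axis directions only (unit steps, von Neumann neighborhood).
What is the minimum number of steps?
2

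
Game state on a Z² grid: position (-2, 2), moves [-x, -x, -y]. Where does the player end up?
(-4, 1)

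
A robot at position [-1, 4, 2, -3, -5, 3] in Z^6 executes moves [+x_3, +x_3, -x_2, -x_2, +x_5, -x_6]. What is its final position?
(-1, 2, 4, -3, -4, 2)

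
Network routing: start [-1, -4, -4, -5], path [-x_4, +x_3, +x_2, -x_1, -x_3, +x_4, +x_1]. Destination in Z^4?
(-1, -3, -4, -5)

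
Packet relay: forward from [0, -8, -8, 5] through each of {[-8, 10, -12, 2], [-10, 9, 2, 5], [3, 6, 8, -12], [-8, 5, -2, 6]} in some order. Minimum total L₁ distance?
102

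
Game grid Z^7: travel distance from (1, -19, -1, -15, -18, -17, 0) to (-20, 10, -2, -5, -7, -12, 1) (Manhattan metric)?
78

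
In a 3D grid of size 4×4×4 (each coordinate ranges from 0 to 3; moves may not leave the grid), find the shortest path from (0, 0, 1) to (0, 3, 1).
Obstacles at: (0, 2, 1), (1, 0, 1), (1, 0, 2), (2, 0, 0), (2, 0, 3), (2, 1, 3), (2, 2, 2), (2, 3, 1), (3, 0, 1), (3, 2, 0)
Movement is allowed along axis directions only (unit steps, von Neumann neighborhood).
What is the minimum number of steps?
5
(one shortest path: (0, 0, 1) → (0, 1, 1) → (1, 1, 1) → (1, 2, 1) → (1, 3, 1) → (0, 3, 1))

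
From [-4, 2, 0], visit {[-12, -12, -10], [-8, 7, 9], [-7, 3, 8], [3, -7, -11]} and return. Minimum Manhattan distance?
108
(one optimal route: (-4, 2, 0) → (-7, 3, 8) → (-8, 7, 9) → (-12, -12, -10) → (3, -7, -11) → (-4, 2, 0))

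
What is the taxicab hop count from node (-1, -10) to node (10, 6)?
27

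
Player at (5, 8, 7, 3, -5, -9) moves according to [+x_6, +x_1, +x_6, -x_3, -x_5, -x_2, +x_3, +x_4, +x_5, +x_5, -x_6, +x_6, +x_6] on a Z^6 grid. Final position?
(6, 7, 7, 4, -4, -6)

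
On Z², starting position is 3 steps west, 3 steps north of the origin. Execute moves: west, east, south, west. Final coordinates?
(-4, 2)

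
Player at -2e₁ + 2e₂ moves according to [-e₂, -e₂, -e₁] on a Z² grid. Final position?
(-3, 0)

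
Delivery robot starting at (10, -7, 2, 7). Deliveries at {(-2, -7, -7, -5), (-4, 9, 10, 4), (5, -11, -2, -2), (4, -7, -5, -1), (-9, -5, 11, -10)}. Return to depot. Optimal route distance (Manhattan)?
150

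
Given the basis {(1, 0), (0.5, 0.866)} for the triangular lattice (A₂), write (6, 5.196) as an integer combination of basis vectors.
3b₁ + 6b₂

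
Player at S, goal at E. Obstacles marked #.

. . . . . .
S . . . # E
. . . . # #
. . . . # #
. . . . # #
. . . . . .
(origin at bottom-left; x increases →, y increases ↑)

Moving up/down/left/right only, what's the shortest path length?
7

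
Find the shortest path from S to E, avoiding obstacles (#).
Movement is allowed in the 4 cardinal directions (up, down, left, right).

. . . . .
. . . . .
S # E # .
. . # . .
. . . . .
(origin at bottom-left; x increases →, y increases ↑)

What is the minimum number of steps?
4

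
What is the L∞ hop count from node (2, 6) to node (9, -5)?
11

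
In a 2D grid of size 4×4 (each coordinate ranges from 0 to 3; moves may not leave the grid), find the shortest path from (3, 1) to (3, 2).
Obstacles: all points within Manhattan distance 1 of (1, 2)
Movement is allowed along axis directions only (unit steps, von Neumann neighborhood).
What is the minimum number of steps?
1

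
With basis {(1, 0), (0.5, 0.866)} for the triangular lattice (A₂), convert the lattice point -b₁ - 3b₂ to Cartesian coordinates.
(-2.5, -2.598)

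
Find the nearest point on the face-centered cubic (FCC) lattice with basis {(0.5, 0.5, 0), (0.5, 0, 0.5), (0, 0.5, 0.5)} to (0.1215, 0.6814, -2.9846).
(0, 1, -3)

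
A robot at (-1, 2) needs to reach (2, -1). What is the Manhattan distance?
6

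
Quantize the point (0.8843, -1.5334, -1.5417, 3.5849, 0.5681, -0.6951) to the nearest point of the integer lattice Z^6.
(1, -2, -2, 4, 1, -1)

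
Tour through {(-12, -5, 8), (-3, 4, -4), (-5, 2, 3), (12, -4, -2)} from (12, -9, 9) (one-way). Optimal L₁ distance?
71
(one optimal route: (12, -9, 9) → (12, -4, -2) → (-3, 4, -4) → (-5, 2, 3) → (-12, -5, 8))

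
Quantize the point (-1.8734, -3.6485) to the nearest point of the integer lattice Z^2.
(-2, -4)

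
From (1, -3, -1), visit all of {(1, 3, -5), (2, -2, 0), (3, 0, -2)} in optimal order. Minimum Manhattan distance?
16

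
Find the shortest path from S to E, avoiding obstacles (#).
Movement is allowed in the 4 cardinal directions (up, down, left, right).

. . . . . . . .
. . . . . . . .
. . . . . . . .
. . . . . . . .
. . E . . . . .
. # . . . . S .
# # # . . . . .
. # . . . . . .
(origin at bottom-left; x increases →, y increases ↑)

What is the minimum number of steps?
5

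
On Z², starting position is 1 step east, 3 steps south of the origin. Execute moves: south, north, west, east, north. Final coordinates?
(1, -2)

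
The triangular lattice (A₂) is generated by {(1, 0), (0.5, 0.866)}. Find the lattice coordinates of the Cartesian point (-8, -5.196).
-5b₁ - 6b₂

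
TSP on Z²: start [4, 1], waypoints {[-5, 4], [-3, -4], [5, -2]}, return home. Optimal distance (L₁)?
36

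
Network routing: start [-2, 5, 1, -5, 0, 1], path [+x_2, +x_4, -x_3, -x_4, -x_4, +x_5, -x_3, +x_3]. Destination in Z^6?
(-2, 6, 0, -6, 1, 1)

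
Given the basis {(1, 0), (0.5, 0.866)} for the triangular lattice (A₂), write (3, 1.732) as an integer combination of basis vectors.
2b₁ + 2b₂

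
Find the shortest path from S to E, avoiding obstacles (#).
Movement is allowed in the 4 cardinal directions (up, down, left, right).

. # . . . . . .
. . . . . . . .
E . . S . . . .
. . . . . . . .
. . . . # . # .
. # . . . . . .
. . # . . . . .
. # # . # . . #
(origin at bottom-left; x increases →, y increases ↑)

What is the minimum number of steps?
3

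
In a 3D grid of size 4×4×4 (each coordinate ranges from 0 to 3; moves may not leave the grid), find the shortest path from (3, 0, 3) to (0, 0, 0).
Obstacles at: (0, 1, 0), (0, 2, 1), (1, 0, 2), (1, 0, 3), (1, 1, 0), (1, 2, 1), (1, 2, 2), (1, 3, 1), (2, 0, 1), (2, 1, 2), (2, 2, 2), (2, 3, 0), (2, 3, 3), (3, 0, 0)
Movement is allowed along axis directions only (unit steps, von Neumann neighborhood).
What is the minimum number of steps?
8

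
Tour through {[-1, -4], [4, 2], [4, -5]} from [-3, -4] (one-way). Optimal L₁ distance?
15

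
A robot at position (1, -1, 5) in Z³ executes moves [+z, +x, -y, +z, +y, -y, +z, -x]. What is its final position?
(1, -2, 8)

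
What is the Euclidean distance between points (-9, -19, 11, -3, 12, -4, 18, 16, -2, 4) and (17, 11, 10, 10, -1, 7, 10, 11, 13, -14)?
51.7107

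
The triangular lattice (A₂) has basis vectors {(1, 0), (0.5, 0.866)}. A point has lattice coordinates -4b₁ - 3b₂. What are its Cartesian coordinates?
(-5.5, -2.598)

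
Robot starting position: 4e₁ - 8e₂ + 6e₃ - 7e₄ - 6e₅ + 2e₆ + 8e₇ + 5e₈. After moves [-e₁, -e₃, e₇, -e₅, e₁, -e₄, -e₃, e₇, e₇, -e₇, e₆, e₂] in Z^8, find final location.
(4, -7, 4, -8, -7, 3, 10, 5)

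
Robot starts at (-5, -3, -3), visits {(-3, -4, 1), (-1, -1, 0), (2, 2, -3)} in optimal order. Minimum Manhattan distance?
22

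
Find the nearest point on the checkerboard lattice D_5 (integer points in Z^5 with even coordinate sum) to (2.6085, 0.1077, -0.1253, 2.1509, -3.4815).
(3, 0, 0, 2, -3)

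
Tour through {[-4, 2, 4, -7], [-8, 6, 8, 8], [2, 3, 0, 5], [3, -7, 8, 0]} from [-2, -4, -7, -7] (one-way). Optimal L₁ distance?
94
(one optimal route: (-2, -4, -7, -7) → (-4, 2, 4, -7) → (-8, 6, 8, 8) → (2, 3, 0, 5) → (3, -7, 8, 0))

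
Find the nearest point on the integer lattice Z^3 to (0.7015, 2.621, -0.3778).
(1, 3, 0)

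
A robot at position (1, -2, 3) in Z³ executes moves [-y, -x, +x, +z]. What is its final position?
(1, -3, 4)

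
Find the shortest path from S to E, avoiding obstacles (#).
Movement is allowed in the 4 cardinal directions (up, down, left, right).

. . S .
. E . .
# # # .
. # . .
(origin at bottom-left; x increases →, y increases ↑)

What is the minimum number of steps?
2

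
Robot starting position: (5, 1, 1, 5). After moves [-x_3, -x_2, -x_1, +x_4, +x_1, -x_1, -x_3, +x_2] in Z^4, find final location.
(4, 1, -1, 6)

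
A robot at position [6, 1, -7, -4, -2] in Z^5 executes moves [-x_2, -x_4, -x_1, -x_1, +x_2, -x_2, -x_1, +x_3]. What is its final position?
(3, 0, -6, -5, -2)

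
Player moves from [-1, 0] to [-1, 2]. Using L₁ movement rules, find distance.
2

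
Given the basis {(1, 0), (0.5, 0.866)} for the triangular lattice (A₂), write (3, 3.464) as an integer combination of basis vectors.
b₁ + 4b₂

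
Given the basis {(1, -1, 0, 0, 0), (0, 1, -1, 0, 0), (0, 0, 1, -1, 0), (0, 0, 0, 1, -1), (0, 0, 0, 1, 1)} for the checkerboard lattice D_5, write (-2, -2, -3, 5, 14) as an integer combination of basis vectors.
-2b₁ - 4b₂ - 7b₃ - 8b₄ + 6b₅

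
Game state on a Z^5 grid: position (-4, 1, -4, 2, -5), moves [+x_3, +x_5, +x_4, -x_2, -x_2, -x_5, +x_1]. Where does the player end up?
(-3, -1, -3, 3, -5)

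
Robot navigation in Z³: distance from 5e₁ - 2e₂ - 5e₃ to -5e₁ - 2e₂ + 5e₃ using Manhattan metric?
20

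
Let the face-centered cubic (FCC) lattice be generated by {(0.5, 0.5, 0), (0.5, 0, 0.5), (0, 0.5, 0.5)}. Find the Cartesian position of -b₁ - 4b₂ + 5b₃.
(-2.5, 2, 0.5)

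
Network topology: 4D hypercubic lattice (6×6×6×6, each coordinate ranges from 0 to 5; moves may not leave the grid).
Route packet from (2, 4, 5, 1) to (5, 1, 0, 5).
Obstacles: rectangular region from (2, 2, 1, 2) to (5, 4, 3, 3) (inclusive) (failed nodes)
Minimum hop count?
15
(one shortest path: (2, 4, 5, 1) → (3, 4, 5, 1) → (4, 4, 5, 1) → (5, 4, 5, 1) → (5, 3, 5, 1) → (5, 2, 5, 1) → (5, 1, 5, 1) → (5, 1, 4, 1) → (5, 1, 3, 1) → (5, 1, 2, 1) → (5, 1, 1, 1) → (5, 1, 0, 1) → (5, 1, 0, 2) → (5, 1, 0, 3) → (5, 1, 0, 4) → (5, 1, 0, 5))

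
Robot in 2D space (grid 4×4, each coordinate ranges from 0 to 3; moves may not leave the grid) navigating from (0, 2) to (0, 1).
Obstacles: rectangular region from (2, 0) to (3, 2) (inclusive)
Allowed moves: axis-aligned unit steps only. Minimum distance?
1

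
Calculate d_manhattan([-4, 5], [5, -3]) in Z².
17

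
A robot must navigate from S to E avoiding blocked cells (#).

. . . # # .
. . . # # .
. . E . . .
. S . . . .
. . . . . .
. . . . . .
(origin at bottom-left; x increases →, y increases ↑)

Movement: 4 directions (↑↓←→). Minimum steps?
2
(one shortest path: (1, 2) → (2, 2) → (2, 3))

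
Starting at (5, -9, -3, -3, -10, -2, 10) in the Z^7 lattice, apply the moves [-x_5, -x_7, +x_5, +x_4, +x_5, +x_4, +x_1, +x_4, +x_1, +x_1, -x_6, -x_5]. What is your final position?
(8, -9, -3, 0, -10, -3, 9)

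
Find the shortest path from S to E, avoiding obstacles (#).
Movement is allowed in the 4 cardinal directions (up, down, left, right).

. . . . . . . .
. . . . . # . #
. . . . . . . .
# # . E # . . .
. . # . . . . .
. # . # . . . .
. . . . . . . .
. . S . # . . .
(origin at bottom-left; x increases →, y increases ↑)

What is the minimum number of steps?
7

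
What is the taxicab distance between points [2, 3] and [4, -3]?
8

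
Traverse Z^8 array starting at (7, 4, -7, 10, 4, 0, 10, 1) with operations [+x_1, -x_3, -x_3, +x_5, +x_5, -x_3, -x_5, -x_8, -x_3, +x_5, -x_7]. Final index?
(8, 4, -11, 10, 6, 0, 9, 0)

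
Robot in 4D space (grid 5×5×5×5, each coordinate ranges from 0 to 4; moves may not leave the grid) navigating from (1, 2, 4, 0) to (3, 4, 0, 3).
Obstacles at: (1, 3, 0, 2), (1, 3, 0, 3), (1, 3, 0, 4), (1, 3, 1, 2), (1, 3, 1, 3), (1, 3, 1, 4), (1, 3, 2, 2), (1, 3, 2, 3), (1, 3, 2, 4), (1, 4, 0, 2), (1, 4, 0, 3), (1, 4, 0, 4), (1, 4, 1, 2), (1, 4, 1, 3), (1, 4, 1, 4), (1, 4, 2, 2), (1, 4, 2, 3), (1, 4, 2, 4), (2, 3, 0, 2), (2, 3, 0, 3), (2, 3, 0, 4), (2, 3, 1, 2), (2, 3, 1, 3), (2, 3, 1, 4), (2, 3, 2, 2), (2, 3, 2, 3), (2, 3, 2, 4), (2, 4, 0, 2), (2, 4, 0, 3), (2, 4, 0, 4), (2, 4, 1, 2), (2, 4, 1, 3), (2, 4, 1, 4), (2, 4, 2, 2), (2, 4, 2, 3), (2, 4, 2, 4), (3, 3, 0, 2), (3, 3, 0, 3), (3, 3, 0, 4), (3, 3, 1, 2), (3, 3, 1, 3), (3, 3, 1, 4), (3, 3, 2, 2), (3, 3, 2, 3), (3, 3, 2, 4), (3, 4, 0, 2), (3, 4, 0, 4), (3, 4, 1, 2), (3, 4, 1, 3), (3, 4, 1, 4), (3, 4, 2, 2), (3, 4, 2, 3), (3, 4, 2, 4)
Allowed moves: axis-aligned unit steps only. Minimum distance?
13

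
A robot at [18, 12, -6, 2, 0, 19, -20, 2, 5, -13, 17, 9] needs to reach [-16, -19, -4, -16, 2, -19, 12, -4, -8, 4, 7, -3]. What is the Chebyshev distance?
38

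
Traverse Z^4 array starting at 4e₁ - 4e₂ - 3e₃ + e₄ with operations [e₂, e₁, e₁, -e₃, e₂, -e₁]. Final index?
(5, -2, -4, 1)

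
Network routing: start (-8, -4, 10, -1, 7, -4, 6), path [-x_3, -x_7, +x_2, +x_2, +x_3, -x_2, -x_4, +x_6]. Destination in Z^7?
(-8, -3, 10, -2, 7, -3, 5)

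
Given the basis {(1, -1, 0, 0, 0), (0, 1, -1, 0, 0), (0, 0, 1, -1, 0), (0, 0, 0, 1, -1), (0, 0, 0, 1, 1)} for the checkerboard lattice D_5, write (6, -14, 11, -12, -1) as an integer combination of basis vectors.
6b₁ - 8b₂ + 3b₃ - 4b₄ - 5b₅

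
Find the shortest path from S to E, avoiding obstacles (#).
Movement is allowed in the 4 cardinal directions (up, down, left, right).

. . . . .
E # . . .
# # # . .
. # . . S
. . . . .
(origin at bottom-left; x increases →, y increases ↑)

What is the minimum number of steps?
8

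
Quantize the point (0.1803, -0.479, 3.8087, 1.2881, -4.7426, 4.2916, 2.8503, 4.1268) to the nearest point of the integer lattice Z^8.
(0, 0, 4, 1, -5, 4, 3, 4)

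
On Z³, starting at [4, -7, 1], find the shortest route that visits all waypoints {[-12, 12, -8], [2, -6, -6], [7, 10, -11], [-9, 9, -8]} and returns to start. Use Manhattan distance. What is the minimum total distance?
100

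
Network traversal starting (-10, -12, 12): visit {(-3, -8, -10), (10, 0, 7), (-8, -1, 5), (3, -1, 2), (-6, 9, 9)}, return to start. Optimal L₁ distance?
134
(one optimal route: (-10, -12, 12) → (-3, -8, -10) → (3, -1, 2) → (10, 0, 7) → (-6, 9, 9) → (-8, -1, 5) → (-10, -12, 12))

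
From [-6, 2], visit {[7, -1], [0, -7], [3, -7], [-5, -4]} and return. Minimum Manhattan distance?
44
(one optimal route: (-6, 2) → (7, -1) → (3, -7) → (0, -7) → (-5, -4) → (-6, 2))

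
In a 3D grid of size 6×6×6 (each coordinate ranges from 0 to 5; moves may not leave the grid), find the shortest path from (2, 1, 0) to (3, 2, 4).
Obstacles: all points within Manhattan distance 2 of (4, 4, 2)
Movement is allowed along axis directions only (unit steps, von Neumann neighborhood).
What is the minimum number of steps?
6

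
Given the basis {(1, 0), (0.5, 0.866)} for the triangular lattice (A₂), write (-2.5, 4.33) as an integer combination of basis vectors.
-5b₁ + 5b₂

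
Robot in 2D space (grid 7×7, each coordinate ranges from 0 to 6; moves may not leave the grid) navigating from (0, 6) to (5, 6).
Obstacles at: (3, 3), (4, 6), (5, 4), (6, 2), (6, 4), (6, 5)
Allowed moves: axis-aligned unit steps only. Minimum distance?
7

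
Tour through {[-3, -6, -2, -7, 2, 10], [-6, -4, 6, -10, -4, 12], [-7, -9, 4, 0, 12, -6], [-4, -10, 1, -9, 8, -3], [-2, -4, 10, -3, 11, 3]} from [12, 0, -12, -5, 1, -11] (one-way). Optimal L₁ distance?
169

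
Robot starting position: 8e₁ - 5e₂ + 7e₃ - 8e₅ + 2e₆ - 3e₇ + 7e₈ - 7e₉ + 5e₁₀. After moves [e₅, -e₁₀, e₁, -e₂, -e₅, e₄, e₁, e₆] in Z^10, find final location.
(10, -6, 7, 1, -8, 3, -3, 7, -7, 4)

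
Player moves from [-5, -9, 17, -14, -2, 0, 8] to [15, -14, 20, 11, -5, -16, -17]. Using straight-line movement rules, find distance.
44.1475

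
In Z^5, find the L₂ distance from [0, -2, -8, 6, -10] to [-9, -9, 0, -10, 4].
25.4165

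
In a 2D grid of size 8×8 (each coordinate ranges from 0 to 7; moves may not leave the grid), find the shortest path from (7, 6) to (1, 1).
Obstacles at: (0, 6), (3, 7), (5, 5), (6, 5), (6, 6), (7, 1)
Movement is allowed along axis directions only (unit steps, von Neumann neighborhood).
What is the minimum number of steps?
11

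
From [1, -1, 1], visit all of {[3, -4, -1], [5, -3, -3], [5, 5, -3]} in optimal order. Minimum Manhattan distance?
20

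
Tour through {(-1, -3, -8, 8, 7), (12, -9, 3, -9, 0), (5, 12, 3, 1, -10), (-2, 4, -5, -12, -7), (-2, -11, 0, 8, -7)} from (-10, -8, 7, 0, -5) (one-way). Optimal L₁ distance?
191
(one optimal route: (-10, -8, 7, 0, -5) → (-2, -11, 0, 8, -7) → (-1, -3, -8, 8, 7) → (-2, 4, -5, -12, -7) → (5, 12, 3, 1, -10) → (12, -9, 3, -9, 0))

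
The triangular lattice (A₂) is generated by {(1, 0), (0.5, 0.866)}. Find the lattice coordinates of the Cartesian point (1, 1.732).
2b₂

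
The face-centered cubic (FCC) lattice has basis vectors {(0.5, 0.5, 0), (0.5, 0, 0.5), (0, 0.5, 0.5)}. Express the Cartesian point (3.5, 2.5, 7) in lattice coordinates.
-b₁ + 8b₂ + 6b₃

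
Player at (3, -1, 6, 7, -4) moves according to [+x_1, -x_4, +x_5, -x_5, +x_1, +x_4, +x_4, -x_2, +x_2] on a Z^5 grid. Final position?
(5, -1, 6, 8, -4)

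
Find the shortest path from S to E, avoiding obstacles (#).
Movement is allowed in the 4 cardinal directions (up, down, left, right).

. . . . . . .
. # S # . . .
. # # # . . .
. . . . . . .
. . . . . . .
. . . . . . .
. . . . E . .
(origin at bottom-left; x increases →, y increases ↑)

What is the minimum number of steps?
9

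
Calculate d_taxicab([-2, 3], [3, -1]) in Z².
9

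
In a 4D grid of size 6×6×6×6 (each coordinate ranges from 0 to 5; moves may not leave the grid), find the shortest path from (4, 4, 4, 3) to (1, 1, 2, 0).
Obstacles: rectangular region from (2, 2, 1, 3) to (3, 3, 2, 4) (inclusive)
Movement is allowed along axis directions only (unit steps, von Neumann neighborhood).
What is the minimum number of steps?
11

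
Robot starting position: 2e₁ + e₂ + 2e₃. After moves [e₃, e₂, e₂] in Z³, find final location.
(2, 3, 3)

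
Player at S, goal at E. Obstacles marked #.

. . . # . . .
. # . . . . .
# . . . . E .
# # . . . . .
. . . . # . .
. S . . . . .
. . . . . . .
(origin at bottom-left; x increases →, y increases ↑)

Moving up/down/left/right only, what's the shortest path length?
7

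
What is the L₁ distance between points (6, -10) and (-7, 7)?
30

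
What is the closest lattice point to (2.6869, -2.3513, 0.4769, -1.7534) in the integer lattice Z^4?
(3, -2, 0, -2)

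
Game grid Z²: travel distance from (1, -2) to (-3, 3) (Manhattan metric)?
9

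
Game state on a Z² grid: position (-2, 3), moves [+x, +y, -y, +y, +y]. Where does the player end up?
(-1, 5)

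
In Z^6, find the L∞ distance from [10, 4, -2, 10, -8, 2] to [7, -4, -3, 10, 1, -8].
10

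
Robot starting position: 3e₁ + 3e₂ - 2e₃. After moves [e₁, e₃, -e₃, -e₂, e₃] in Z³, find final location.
(4, 2, -1)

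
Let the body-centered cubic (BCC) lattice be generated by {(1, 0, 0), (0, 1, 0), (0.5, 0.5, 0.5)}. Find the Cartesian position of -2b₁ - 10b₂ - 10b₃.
(-7, -15, -5)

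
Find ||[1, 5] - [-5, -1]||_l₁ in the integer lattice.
12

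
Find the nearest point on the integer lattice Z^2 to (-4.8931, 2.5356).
(-5, 3)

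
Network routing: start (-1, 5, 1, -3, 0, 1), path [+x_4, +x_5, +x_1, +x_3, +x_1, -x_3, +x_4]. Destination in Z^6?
(1, 5, 1, -1, 1, 1)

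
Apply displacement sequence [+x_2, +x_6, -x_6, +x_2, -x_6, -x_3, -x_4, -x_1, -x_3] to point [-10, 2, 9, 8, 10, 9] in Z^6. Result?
(-11, 4, 7, 7, 10, 8)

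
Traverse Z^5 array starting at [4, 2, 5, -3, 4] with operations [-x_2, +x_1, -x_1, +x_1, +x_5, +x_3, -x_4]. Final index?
(5, 1, 6, -4, 5)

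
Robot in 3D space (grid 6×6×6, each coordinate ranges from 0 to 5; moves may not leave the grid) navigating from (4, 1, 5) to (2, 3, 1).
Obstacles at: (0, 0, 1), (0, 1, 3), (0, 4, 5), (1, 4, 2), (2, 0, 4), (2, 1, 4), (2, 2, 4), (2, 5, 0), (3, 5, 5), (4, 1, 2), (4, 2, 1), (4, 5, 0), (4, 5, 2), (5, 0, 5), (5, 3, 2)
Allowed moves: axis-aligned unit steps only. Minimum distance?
8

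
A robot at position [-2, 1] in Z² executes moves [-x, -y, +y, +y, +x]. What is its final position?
(-2, 2)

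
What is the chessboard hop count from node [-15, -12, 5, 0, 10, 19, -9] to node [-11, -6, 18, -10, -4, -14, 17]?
33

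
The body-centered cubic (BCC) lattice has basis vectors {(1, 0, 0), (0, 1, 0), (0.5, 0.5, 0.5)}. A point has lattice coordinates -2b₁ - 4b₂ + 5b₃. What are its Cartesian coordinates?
(0.5, -1.5, 2.5)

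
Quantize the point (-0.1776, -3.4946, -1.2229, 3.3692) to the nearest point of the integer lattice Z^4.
(0, -3, -1, 3)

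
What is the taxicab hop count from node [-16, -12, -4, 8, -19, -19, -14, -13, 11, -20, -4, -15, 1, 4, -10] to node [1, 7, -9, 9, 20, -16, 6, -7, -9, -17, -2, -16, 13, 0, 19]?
181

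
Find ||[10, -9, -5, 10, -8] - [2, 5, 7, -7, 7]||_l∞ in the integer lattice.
17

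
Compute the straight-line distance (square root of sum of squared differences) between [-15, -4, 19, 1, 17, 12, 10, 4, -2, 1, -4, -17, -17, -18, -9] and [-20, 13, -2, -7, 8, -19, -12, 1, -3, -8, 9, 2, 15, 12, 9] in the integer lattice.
72.208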